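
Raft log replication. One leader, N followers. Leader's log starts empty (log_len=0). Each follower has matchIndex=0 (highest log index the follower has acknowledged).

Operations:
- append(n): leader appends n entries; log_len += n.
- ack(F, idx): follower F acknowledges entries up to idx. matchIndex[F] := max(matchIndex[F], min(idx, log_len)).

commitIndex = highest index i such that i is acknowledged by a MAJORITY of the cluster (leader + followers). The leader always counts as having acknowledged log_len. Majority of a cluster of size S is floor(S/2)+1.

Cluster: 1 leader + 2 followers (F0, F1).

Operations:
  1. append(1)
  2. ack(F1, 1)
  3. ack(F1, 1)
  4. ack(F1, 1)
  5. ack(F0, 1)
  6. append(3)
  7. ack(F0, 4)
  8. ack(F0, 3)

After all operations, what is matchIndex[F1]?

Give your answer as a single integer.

Op 1: append 1 -> log_len=1
Op 2: F1 acks idx 1 -> match: F0=0 F1=1; commitIndex=1
Op 3: F1 acks idx 1 -> match: F0=0 F1=1; commitIndex=1
Op 4: F1 acks idx 1 -> match: F0=0 F1=1; commitIndex=1
Op 5: F0 acks idx 1 -> match: F0=1 F1=1; commitIndex=1
Op 6: append 3 -> log_len=4
Op 7: F0 acks idx 4 -> match: F0=4 F1=1; commitIndex=4
Op 8: F0 acks idx 3 -> match: F0=4 F1=1; commitIndex=4

Answer: 1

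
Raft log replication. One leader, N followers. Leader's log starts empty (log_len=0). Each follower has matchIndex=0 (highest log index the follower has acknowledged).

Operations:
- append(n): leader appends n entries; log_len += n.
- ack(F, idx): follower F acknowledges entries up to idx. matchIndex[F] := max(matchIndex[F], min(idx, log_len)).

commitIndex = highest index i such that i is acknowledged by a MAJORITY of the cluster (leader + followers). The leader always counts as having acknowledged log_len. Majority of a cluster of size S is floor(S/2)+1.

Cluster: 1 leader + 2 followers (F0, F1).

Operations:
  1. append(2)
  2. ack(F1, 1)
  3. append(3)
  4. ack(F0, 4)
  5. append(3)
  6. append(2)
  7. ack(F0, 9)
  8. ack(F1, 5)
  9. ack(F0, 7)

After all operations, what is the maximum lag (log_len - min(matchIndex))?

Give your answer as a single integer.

Answer: 5

Derivation:
Op 1: append 2 -> log_len=2
Op 2: F1 acks idx 1 -> match: F0=0 F1=1; commitIndex=1
Op 3: append 3 -> log_len=5
Op 4: F0 acks idx 4 -> match: F0=4 F1=1; commitIndex=4
Op 5: append 3 -> log_len=8
Op 6: append 2 -> log_len=10
Op 7: F0 acks idx 9 -> match: F0=9 F1=1; commitIndex=9
Op 8: F1 acks idx 5 -> match: F0=9 F1=5; commitIndex=9
Op 9: F0 acks idx 7 -> match: F0=9 F1=5; commitIndex=9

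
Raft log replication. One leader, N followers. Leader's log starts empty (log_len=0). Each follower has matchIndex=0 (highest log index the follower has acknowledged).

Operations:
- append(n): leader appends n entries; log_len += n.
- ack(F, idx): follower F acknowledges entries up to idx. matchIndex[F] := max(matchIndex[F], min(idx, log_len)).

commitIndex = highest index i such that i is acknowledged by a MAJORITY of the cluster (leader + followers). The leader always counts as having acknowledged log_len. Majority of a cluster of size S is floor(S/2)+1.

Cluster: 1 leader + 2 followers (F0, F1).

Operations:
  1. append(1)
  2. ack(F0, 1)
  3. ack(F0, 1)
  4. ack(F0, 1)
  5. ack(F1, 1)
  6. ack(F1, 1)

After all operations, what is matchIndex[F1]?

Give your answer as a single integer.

Op 1: append 1 -> log_len=1
Op 2: F0 acks idx 1 -> match: F0=1 F1=0; commitIndex=1
Op 3: F0 acks idx 1 -> match: F0=1 F1=0; commitIndex=1
Op 4: F0 acks idx 1 -> match: F0=1 F1=0; commitIndex=1
Op 5: F1 acks idx 1 -> match: F0=1 F1=1; commitIndex=1
Op 6: F1 acks idx 1 -> match: F0=1 F1=1; commitIndex=1

Answer: 1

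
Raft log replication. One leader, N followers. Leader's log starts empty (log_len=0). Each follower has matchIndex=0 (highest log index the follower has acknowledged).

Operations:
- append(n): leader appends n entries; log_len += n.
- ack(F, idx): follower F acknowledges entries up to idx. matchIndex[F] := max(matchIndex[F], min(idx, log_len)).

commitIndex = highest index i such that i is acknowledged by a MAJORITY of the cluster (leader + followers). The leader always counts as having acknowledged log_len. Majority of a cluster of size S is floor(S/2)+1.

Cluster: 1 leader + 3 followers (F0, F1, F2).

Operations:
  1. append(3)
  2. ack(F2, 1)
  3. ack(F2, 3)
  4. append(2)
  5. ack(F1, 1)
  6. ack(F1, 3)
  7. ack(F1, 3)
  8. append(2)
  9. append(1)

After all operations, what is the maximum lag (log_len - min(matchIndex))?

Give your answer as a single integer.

Op 1: append 3 -> log_len=3
Op 2: F2 acks idx 1 -> match: F0=0 F1=0 F2=1; commitIndex=0
Op 3: F2 acks idx 3 -> match: F0=0 F1=0 F2=3; commitIndex=0
Op 4: append 2 -> log_len=5
Op 5: F1 acks idx 1 -> match: F0=0 F1=1 F2=3; commitIndex=1
Op 6: F1 acks idx 3 -> match: F0=0 F1=3 F2=3; commitIndex=3
Op 7: F1 acks idx 3 -> match: F0=0 F1=3 F2=3; commitIndex=3
Op 8: append 2 -> log_len=7
Op 9: append 1 -> log_len=8

Answer: 8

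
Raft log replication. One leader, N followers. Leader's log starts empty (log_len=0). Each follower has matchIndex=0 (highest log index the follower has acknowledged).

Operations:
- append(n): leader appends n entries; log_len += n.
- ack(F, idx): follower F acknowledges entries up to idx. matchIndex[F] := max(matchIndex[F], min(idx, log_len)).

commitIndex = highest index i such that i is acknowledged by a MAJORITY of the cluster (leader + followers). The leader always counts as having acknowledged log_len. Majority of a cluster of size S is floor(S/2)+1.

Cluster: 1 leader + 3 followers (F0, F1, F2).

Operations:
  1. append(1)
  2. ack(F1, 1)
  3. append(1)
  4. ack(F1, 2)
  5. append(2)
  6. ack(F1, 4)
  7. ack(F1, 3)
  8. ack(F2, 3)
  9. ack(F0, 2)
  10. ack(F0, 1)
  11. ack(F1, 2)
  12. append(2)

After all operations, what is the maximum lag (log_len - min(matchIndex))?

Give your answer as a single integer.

Op 1: append 1 -> log_len=1
Op 2: F1 acks idx 1 -> match: F0=0 F1=1 F2=0; commitIndex=0
Op 3: append 1 -> log_len=2
Op 4: F1 acks idx 2 -> match: F0=0 F1=2 F2=0; commitIndex=0
Op 5: append 2 -> log_len=4
Op 6: F1 acks idx 4 -> match: F0=0 F1=4 F2=0; commitIndex=0
Op 7: F1 acks idx 3 -> match: F0=0 F1=4 F2=0; commitIndex=0
Op 8: F2 acks idx 3 -> match: F0=0 F1=4 F2=3; commitIndex=3
Op 9: F0 acks idx 2 -> match: F0=2 F1=4 F2=3; commitIndex=3
Op 10: F0 acks idx 1 -> match: F0=2 F1=4 F2=3; commitIndex=3
Op 11: F1 acks idx 2 -> match: F0=2 F1=4 F2=3; commitIndex=3
Op 12: append 2 -> log_len=6

Answer: 4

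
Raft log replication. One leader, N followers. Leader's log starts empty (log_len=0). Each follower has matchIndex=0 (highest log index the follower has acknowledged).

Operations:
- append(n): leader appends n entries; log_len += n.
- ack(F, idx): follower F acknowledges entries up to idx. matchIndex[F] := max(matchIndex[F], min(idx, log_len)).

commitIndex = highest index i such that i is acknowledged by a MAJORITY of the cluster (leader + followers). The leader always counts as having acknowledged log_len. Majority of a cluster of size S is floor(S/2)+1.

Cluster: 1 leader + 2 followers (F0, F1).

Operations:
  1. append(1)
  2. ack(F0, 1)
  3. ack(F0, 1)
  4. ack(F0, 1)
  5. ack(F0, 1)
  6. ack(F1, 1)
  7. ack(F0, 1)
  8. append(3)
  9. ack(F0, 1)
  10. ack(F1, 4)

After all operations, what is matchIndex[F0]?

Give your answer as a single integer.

Answer: 1

Derivation:
Op 1: append 1 -> log_len=1
Op 2: F0 acks idx 1 -> match: F0=1 F1=0; commitIndex=1
Op 3: F0 acks idx 1 -> match: F0=1 F1=0; commitIndex=1
Op 4: F0 acks idx 1 -> match: F0=1 F1=0; commitIndex=1
Op 5: F0 acks idx 1 -> match: F0=1 F1=0; commitIndex=1
Op 6: F1 acks idx 1 -> match: F0=1 F1=1; commitIndex=1
Op 7: F0 acks idx 1 -> match: F0=1 F1=1; commitIndex=1
Op 8: append 3 -> log_len=4
Op 9: F0 acks idx 1 -> match: F0=1 F1=1; commitIndex=1
Op 10: F1 acks idx 4 -> match: F0=1 F1=4; commitIndex=4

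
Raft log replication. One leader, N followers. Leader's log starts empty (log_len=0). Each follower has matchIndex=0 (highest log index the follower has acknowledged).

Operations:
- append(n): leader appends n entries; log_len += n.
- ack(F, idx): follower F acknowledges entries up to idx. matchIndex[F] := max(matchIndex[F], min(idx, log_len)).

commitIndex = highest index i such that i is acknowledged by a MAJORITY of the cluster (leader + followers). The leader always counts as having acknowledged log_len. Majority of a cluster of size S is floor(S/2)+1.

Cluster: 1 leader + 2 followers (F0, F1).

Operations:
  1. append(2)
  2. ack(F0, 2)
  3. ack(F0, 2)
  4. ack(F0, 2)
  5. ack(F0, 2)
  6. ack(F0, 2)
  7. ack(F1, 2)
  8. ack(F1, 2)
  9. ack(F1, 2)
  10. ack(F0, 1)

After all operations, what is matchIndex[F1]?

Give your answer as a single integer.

Answer: 2

Derivation:
Op 1: append 2 -> log_len=2
Op 2: F0 acks idx 2 -> match: F0=2 F1=0; commitIndex=2
Op 3: F0 acks idx 2 -> match: F0=2 F1=0; commitIndex=2
Op 4: F0 acks idx 2 -> match: F0=2 F1=0; commitIndex=2
Op 5: F0 acks idx 2 -> match: F0=2 F1=0; commitIndex=2
Op 6: F0 acks idx 2 -> match: F0=2 F1=0; commitIndex=2
Op 7: F1 acks idx 2 -> match: F0=2 F1=2; commitIndex=2
Op 8: F1 acks idx 2 -> match: F0=2 F1=2; commitIndex=2
Op 9: F1 acks idx 2 -> match: F0=2 F1=2; commitIndex=2
Op 10: F0 acks idx 1 -> match: F0=2 F1=2; commitIndex=2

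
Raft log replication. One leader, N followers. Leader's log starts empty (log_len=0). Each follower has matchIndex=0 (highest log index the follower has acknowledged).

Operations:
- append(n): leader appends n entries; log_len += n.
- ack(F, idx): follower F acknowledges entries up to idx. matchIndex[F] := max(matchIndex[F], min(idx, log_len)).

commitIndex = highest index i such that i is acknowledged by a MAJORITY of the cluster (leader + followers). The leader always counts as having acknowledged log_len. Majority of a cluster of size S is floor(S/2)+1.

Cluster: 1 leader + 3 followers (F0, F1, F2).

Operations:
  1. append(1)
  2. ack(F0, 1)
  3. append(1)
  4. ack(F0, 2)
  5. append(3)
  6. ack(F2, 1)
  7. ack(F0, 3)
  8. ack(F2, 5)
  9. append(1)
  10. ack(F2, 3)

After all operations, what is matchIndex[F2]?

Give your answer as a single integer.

Answer: 5

Derivation:
Op 1: append 1 -> log_len=1
Op 2: F0 acks idx 1 -> match: F0=1 F1=0 F2=0; commitIndex=0
Op 3: append 1 -> log_len=2
Op 4: F0 acks idx 2 -> match: F0=2 F1=0 F2=0; commitIndex=0
Op 5: append 3 -> log_len=5
Op 6: F2 acks idx 1 -> match: F0=2 F1=0 F2=1; commitIndex=1
Op 7: F0 acks idx 3 -> match: F0=3 F1=0 F2=1; commitIndex=1
Op 8: F2 acks idx 5 -> match: F0=3 F1=0 F2=5; commitIndex=3
Op 9: append 1 -> log_len=6
Op 10: F2 acks idx 3 -> match: F0=3 F1=0 F2=5; commitIndex=3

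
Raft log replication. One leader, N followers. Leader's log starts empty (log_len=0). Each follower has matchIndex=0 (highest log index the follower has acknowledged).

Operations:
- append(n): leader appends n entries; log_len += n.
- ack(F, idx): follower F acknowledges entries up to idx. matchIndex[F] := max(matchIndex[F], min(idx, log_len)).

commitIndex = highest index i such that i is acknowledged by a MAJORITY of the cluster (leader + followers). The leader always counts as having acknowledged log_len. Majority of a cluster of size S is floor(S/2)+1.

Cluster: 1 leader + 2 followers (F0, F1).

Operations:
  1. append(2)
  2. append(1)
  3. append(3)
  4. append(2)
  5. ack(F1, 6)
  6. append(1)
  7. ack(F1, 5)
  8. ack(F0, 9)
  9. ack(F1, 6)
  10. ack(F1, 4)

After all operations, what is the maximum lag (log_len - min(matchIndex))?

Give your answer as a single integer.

Op 1: append 2 -> log_len=2
Op 2: append 1 -> log_len=3
Op 3: append 3 -> log_len=6
Op 4: append 2 -> log_len=8
Op 5: F1 acks idx 6 -> match: F0=0 F1=6; commitIndex=6
Op 6: append 1 -> log_len=9
Op 7: F1 acks idx 5 -> match: F0=0 F1=6; commitIndex=6
Op 8: F0 acks idx 9 -> match: F0=9 F1=6; commitIndex=9
Op 9: F1 acks idx 6 -> match: F0=9 F1=6; commitIndex=9
Op 10: F1 acks idx 4 -> match: F0=9 F1=6; commitIndex=9

Answer: 3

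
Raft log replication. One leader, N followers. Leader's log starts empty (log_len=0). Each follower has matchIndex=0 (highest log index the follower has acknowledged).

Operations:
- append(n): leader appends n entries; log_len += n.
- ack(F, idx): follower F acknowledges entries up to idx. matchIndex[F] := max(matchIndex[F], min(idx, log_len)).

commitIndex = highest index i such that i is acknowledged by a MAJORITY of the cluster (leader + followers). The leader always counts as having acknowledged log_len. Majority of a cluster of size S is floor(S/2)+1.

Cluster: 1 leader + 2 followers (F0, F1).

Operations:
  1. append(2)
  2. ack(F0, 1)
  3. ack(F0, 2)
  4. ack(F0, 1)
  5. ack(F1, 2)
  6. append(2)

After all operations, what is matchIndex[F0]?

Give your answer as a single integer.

Op 1: append 2 -> log_len=2
Op 2: F0 acks idx 1 -> match: F0=1 F1=0; commitIndex=1
Op 3: F0 acks idx 2 -> match: F0=2 F1=0; commitIndex=2
Op 4: F0 acks idx 1 -> match: F0=2 F1=0; commitIndex=2
Op 5: F1 acks idx 2 -> match: F0=2 F1=2; commitIndex=2
Op 6: append 2 -> log_len=4

Answer: 2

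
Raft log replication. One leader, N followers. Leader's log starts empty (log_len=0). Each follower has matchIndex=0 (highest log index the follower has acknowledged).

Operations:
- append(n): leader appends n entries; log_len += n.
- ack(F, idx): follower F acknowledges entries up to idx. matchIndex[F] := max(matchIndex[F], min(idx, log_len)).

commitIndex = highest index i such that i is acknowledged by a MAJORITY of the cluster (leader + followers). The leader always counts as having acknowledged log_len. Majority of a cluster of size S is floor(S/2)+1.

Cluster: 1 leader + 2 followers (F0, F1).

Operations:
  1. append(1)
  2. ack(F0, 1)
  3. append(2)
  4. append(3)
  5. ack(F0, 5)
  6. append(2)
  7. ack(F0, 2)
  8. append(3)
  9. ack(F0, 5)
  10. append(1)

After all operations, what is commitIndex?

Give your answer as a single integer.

Answer: 5

Derivation:
Op 1: append 1 -> log_len=1
Op 2: F0 acks idx 1 -> match: F0=1 F1=0; commitIndex=1
Op 3: append 2 -> log_len=3
Op 4: append 3 -> log_len=6
Op 5: F0 acks idx 5 -> match: F0=5 F1=0; commitIndex=5
Op 6: append 2 -> log_len=8
Op 7: F0 acks idx 2 -> match: F0=5 F1=0; commitIndex=5
Op 8: append 3 -> log_len=11
Op 9: F0 acks idx 5 -> match: F0=5 F1=0; commitIndex=5
Op 10: append 1 -> log_len=12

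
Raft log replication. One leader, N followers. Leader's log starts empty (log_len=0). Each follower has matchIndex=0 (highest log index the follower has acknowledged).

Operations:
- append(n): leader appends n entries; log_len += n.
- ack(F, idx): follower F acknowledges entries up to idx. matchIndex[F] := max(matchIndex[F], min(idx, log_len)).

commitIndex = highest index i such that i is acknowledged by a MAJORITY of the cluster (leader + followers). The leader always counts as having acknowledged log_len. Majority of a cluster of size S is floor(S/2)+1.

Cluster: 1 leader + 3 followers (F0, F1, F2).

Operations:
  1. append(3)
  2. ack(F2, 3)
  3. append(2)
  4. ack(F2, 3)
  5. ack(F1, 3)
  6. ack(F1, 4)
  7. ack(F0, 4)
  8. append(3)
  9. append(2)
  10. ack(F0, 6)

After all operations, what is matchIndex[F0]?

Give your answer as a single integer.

Op 1: append 3 -> log_len=3
Op 2: F2 acks idx 3 -> match: F0=0 F1=0 F2=3; commitIndex=0
Op 3: append 2 -> log_len=5
Op 4: F2 acks idx 3 -> match: F0=0 F1=0 F2=3; commitIndex=0
Op 5: F1 acks idx 3 -> match: F0=0 F1=3 F2=3; commitIndex=3
Op 6: F1 acks idx 4 -> match: F0=0 F1=4 F2=3; commitIndex=3
Op 7: F0 acks idx 4 -> match: F0=4 F1=4 F2=3; commitIndex=4
Op 8: append 3 -> log_len=8
Op 9: append 2 -> log_len=10
Op 10: F0 acks idx 6 -> match: F0=6 F1=4 F2=3; commitIndex=4

Answer: 6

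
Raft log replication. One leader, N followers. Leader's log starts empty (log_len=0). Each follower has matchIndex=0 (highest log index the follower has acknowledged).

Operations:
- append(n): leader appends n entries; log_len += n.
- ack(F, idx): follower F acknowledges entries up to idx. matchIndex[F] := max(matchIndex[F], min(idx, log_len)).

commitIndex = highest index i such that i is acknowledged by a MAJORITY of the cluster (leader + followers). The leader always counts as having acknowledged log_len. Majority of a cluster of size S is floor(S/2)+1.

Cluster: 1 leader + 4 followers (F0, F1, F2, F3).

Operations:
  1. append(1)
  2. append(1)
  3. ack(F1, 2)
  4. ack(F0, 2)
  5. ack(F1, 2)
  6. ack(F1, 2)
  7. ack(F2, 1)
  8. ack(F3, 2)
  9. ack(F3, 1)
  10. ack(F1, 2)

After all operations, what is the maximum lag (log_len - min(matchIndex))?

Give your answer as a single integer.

Answer: 1

Derivation:
Op 1: append 1 -> log_len=1
Op 2: append 1 -> log_len=2
Op 3: F1 acks idx 2 -> match: F0=0 F1=2 F2=0 F3=0; commitIndex=0
Op 4: F0 acks idx 2 -> match: F0=2 F1=2 F2=0 F3=0; commitIndex=2
Op 5: F1 acks idx 2 -> match: F0=2 F1=2 F2=0 F3=0; commitIndex=2
Op 6: F1 acks idx 2 -> match: F0=2 F1=2 F2=0 F3=0; commitIndex=2
Op 7: F2 acks idx 1 -> match: F0=2 F1=2 F2=1 F3=0; commitIndex=2
Op 8: F3 acks idx 2 -> match: F0=2 F1=2 F2=1 F3=2; commitIndex=2
Op 9: F3 acks idx 1 -> match: F0=2 F1=2 F2=1 F3=2; commitIndex=2
Op 10: F1 acks idx 2 -> match: F0=2 F1=2 F2=1 F3=2; commitIndex=2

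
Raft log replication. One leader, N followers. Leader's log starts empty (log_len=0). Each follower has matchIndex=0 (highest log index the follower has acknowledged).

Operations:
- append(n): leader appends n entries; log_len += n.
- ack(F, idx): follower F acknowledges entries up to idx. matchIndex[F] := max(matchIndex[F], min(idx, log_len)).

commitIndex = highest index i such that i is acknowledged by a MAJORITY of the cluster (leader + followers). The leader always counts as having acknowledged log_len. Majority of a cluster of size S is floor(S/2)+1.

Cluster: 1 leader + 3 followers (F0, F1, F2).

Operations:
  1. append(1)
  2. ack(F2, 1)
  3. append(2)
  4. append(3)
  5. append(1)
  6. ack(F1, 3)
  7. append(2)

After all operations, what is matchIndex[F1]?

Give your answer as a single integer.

Op 1: append 1 -> log_len=1
Op 2: F2 acks idx 1 -> match: F0=0 F1=0 F2=1; commitIndex=0
Op 3: append 2 -> log_len=3
Op 4: append 3 -> log_len=6
Op 5: append 1 -> log_len=7
Op 6: F1 acks idx 3 -> match: F0=0 F1=3 F2=1; commitIndex=1
Op 7: append 2 -> log_len=9

Answer: 3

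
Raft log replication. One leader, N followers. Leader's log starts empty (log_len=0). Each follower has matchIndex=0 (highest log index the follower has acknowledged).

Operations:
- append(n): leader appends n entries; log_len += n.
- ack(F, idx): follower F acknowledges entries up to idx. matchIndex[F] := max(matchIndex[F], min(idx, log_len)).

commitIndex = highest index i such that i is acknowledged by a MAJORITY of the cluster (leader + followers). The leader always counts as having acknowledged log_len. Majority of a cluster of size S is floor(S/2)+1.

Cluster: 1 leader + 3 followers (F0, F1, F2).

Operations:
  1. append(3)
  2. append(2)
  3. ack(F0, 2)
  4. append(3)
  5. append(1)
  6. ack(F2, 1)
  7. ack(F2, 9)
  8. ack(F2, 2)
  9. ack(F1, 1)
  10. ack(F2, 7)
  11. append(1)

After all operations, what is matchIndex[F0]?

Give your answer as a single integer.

Answer: 2

Derivation:
Op 1: append 3 -> log_len=3
Op 2: append 2 -> log_len=5
Op 3: F0 acks idx 2 -> match: F0=2 F1=0 F2=0; commitIndex=0
Op 4: append 3 -> log_len=8
Op 5: append 1 -> log_len=9
Op 6: F2 acks idx 1 -> match: F0=2 F1=0 F2=1; commitIndex=1
Op 7: F2 acks idx 9 -> match: F0=2 F1=0 F2=9; commitIndex=2
Op 8: F2 acks idx 2 -> match: F0=2 F1=0 F2=9; commitIndex=2
Op 9: F1 acks idx 1 -> match: F0=2 F1=1 F2=9; commitIndex=2
Op 10: F2 acks idx 7 -> match: F0=2 F1=1 F2=9; commitIndex=2
Op 11: append 1 -> log_len=10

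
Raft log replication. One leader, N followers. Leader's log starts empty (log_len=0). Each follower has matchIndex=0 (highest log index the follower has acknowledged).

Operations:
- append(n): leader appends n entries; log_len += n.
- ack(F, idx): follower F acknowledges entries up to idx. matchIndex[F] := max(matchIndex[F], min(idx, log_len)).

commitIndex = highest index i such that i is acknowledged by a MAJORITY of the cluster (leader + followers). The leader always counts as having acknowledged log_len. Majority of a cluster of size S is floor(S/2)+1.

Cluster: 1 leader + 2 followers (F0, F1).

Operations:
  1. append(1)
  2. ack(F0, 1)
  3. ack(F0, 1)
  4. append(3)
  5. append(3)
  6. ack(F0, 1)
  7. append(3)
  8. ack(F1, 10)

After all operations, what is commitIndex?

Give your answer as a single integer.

Op 1: append 1 -> log_len=1
Op 2: F0 acks idx 1 -> match: F0=1 F1=0; commitIndex=1
Op 3: F0 acks idx 1 -> match: F0=1 F1=0; commitIndex=1
Op 4: append 3 -> log_len=4
Op 5: append 3 -> log_len=7
Op 6: F0 acks idx 1 -> match: F0=1 F1=0; commitIndex=1
Op 7: append 3 -> log_len=10
Op 8: F1 acks idx 10 -> match: F0=1 F1=10; commitIndex=10

Answer: 10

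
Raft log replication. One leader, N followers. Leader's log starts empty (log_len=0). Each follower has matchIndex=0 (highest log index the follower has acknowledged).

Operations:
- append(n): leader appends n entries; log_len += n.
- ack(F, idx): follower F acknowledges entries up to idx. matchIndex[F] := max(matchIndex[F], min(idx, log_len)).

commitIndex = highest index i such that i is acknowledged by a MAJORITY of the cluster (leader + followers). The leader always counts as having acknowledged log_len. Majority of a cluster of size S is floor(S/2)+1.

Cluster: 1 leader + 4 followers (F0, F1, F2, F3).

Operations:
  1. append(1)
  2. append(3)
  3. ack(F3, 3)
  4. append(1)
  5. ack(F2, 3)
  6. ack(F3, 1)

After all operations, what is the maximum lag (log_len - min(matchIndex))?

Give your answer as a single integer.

Answer: 5

Derivation:
Op 1: append 1 -> log_len=1
Op 2: append 3 -> log_len=4
Op 3: F3 acks idx 3 -> match: F0=0 F1=0 F2=0 F3=3; commitIndex=0
Op 4: append 1 -> log_len=5
Op 5: F2 acks idx 3 -> match: F0=0 F1=0 F2=3 F3=3; commitIndex=3
Op 6: F3 acks idx 1 -> match: F0=0 F1=0 F2=3 F3=3; commitIndex=3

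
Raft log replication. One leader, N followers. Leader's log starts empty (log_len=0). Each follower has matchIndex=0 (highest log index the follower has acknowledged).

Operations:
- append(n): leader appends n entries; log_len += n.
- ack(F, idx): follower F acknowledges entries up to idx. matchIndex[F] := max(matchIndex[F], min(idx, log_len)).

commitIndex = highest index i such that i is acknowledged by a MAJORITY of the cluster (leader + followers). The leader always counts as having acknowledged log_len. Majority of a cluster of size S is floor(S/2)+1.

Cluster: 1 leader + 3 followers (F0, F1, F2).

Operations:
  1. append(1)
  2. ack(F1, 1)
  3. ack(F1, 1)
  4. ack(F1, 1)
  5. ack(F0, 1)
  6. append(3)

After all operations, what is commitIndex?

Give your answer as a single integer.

Op 1: append 1 -> log_len=1
Op 2: F1 acks idx 1 -> match: F0=0 F1=1 F2=0; commitIndex=0
Op 3: F1 acks idx 1 -> match: F0=0 F1=1 F2=0; commitIndex=0
Op 4: F1 acks idx 1 -> match: F0=0 F1=1 F2=0; commitIndex=0
Op 5: F0 acks idx 1 -> match: F0=1 F1=1 F2=0; commitIndex=1
Op 6: append 3 -> log_len=4

Answer: 1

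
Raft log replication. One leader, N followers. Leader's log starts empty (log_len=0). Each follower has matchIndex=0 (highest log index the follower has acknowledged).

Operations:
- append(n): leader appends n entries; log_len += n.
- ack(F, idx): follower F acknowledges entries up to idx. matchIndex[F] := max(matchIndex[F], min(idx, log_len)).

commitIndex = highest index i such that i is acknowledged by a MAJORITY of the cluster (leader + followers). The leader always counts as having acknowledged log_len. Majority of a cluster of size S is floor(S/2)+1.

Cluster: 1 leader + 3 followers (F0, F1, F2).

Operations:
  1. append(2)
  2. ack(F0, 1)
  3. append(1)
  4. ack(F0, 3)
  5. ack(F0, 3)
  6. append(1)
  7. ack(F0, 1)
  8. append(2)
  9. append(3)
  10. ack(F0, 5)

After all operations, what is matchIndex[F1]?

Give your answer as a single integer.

Op 1: append 2 -> log_len=2
Op 2: F0 acks idx 1 -> match: F0=1 F1=0 F2=0; commitIndex=0
Op 3: append 1 -> log_len=3
Op 4: F0 acks idx 3 -> match: F0=3 F1=0 F2=0; commitIndex=0
Op 5: F0 acks idx 3 -> match: F0=3 F1=0 F2=0; commitIndex=0
Op 6: append 1 -> log_len=4
Op 7: F0 acks idx 1 -> match: F0=3 F1=0 F2=0; commitIndex=0
Op 8: append 2 -> log_len=6
Op 9: append 3 -> log_len=9
Op 10: F0 acks idx 5 -> match: F0=5 F1=0 F2=0; commitIndex=0

Answer: 0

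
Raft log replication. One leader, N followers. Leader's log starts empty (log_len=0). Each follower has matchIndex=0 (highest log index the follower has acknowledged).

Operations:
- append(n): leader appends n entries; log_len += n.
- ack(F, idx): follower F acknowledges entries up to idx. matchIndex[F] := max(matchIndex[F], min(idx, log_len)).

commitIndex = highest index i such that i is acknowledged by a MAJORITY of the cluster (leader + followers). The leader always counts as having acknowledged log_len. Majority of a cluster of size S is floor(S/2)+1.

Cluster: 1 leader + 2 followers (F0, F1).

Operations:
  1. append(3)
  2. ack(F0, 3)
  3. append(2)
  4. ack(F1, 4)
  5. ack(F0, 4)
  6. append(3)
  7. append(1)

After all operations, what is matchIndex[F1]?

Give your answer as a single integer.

Op 1: append 3 -> log_len=3
Op 2: F0 acks idx 3 -> match: F0=3 F1=0; commitIndex=3
Op 3: append 2 -> log_len=5
Op 4: F1 acks idx 4 -> match: F0=3 F1=4; commitIndex=4
Op 5: F0 acks idx 4 -> match: F0=4 F1=4; commitIndex=4
Op 6: append 3 -> log_len=8
Op 7: append 1 -> log_len=9

Answer: 4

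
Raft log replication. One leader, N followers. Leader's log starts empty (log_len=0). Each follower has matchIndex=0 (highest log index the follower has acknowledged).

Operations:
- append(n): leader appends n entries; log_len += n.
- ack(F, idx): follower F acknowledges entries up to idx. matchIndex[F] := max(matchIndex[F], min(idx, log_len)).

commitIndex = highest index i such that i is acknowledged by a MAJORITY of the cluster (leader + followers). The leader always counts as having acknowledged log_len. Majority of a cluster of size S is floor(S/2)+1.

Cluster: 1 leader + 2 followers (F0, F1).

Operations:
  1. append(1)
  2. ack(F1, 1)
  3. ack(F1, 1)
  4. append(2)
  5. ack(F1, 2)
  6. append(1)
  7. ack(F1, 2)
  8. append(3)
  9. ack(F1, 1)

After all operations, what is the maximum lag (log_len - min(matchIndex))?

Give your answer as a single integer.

Op 1: append 1 -> log_len=1
Op 2: F1 acks idx 1 -> match: F0=0 F1=1; commitIndex=1
Op 3: F1 acks idx 1 -> match: F0=0 F1=1; commitIndex=1
Op 4: append 2 -> log_len=3
Op 5: F1 acks idx 2 -> match: F0=0 F1=2; commitIndex=2
Op 6: append 1 -> log_len=4
Op 7: F1 acks idx 2 -> match: F0=0 F1=2; commitIndex=2
Op 8: append 3 -> log_len=7
Op 9: F1 acks idx 1 -> match: F0=0 F1=2; commitIndex=2

Answer: 7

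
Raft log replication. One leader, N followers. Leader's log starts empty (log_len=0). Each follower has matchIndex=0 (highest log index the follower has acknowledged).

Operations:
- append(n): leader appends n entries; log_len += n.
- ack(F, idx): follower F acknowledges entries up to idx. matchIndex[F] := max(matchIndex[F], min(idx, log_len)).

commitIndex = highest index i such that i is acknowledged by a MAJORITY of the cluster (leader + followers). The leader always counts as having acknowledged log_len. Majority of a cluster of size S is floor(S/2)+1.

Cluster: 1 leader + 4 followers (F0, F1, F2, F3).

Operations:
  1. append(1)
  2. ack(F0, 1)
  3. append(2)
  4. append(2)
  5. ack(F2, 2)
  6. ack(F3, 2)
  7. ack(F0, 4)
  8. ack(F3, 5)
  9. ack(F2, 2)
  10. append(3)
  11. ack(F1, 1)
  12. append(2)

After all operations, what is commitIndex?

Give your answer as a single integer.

Op 1: append 1 -> log_len=1
Op 2: F0 acks idx 1 -> match: F0=1 F1=0 F2=0 F3=0; commitIndex=0
Op 3: append 2 -> log_len=3
Op 4: append 2 -> log_len=5
Op 5: F2 acks idx 2 -> match: F0=1 F1=0 F2=2 F3=0; commitIndex=1
Op 6: F3 acks idx 2 -> match: F0=1 F1=0 F2=2 F3=2; commitIndex=2
Op 7: F0 acks idx 4 -> match: F0=4 F1=0 F2=2 F3=2; commitIndex=2
Op 8: F3 acks idx 5 -> match: F0=4 F1=0 F2=2 F3=5; commitIndex=4
Op 9: F2 acks idx 2 -> match: F0=4 F1=0 F2=2 F3=5; commitIndex=4
Op 10: append 3 -> log_len=8
Op 11: F1 acks idx 1 -> match: F0=4 F1=1 F2=2 F3=5; commitIndex=4
Op 12: append 2 -> log_len=10

Answer: 4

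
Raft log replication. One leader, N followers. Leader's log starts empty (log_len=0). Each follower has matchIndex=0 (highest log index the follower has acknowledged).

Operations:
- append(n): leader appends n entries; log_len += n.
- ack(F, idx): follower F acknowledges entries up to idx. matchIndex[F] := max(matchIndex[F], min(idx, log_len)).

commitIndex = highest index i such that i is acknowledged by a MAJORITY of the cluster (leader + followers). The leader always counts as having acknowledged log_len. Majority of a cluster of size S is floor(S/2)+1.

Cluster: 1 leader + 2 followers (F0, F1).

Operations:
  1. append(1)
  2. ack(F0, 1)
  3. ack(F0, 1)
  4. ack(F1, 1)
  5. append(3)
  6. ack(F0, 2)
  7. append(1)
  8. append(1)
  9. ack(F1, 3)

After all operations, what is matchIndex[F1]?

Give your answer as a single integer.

Answer: 3

Derivation:
Op 1: append 1 -> log_len=1
Op 2: F0 acks idx 1 -> match: F0=1 F1=0; commitIndex=1
Op 3: F0 acks idx 1 -> match: F0=1 F1=0; commitIndex=1
Op 4: F1 acks idx 1 -> match: F0=1 F1=1; commitIndex=1
Op 5: append 3 -> log_len=4
Op 6: F0 acks idx 2 -> match: F0=2 F1=1; commitIndex=2
Op 7: append 1 -> log_len=5
Op 8: append 1 -> log_len=6
Op 9: F1 acks idx 3 -> match: F0=2 F1=3; commitIndex=3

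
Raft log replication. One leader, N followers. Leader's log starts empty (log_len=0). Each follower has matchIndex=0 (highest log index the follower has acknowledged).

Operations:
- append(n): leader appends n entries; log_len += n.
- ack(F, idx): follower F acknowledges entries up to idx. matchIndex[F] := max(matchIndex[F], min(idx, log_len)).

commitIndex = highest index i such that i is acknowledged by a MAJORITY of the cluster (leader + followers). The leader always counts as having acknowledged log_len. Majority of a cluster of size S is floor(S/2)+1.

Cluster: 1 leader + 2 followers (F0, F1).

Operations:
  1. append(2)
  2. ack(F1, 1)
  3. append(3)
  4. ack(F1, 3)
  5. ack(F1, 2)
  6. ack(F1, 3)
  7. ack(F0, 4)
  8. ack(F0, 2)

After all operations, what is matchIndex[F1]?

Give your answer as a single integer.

Answer: 3

Derivation:
Op 1: append 2 -> log_len=2
Op 2: F1 acks idx 1 -> match: F0=0 F1=1; commitIndex=1
Op 3: append 3 -> log_len=5
Op 4: F1 acks idx 3 -> match: F0=0 F1=3; commitIndex=3
Op 5: F1 acks idx 2 -> match: F0=0 F1=3; commitIndex=3
Op 6: F1 acks idx 3 -> match: F0=0 F1=3; commitIndex=3
Op 7: F0 acks idx 4 -> match: F0=4 F1=3; commitIndex=4
Op 8: F0 acks idx 2 -> match: F0=4 F1=3; commitIndex=4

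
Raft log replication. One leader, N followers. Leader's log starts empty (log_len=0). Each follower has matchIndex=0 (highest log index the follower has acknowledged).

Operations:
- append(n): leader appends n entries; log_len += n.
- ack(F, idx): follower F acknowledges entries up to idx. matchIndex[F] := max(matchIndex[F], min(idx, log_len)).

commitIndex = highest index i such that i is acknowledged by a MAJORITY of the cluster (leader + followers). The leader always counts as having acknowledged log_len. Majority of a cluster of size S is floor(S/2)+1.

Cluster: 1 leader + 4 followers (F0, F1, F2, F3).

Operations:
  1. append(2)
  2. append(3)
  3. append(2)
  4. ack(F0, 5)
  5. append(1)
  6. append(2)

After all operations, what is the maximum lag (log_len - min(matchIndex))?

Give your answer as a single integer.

Answer: 10

Derivation:
Op 1: append 2 -> log_len=2
Op 2: append 3 -> log_len=5
Op 3: append 2 -> log_len=7
Op 4: F0 acks idx 5 -> match: F0=5 F1=0 F2=0 F3=0; commitIndex=0
Op 5: append 1 -> log_len=8
Op 6: append 2 -> log_len=10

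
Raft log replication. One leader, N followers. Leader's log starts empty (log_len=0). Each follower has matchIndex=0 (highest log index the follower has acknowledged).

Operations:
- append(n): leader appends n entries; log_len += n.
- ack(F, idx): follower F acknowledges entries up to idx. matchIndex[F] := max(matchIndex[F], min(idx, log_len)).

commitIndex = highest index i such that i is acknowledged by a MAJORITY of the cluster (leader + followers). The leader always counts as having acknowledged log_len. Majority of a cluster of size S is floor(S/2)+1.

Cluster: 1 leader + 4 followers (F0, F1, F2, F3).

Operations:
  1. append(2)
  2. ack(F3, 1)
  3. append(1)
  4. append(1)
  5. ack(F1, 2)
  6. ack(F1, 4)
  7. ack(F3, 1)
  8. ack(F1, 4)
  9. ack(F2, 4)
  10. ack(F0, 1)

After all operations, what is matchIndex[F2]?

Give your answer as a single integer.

Answer: 4

Derivation:
Op 1: append 2 -> log_len=2
Op 2: F3 acks idx 1 -> match: F0=0 F1=0 F2=0 F3=1; commitIndex=0
Op 3: append 1 -> log_len=3
Op 4: append 1 -> log_len=4
Op 5: F1 acks idx 2 -> match: F0=0 F1=2 F2=0 F3=1; commitIndex=1
Op 6: F1 acks idx 4 -> match: F0=0 F1=4 F2=0 F3=1; commitIndex=1
Op 7: F3 acks idx 1 -> match: F0=0 F1=4 F2=0 F3=1; commitIndex=1
Op 8: F1 acks idx 4 -> match: F0=0 F1=4 F2=0 F3=1; commitIndex=1
Op 9: F2 acks idx 4 -> match: F0=0 F1=4 F2=4 F3=1; commitIndex=4
Op 10: F0 acks idx 1 -> match: F0=1 F1=4 F2=4 F3=1; commitIndex=4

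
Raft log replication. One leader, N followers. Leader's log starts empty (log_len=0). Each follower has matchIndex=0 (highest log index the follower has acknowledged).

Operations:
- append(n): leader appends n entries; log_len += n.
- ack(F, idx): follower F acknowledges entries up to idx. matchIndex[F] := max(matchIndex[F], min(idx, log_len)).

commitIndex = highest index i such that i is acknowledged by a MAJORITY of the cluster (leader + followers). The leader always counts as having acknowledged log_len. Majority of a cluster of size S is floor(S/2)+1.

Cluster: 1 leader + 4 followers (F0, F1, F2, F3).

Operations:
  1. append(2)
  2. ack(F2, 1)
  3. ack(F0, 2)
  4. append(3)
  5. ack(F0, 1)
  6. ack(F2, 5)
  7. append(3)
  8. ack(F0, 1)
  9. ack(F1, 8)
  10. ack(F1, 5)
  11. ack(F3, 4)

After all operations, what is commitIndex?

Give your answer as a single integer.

Answer: 5

Derivation:
Op 1: append 2 -> log_len=2
Op 2: F2 acks idx 1 -> match: F0=0 F1=0 F2=1 F3=0; commitIndex=0
Op 3: F0 acks idx 2 -> match: F0=2 F1=0 F2=1 F3=0; commitIndex=1
Op 4: append 3 -> log_len=5
Op 5: F0 acks idx 1 -> match: F0=2 F1=0 F2=1 F3=0; commitIndex=1
Op 6: F2 acks idx 5 -> match: F0=2 F1=0 F2=5 F3=0; commitIndex=2
Op 7: append 3 -> log_len=8
Op 8: F0 acks idx 1 -> match: F0=2 F1=0 F2=5 F3=0; commitIndex=2
Op 9: F1 acks idx 8 -> match: F0=2 F1=8 F2=5 F3=0; commitIndex=5
Op 10: F1 acks idx 5 -> match: F0=2 F1=8 F2=5 F3=0; commitIndex=5
Op 11: F3 acks idx 4 -> match: F0=2 F1=8 F2=5 F3=4; commitIndex=5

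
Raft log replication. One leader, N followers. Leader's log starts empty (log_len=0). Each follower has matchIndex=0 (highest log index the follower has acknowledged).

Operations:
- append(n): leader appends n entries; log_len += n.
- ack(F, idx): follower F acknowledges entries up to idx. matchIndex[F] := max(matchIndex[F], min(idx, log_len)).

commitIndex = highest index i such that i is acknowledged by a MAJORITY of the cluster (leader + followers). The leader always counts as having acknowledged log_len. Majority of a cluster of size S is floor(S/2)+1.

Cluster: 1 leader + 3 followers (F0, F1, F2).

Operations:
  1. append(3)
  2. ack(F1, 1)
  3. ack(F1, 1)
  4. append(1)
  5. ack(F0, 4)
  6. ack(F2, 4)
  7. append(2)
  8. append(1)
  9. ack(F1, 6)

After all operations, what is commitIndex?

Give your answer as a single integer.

Answer: 4

Derivation:
Op 1: append 3 -> log_len=3
Op 2: F1 acks idx 1 -> match: F0=0 F1=1 F2=0; commitIndex=0
Op 3: F1 acks idx 1 -> match: F0=0 F1=1 F2=0; commitIndex=0
Op 4: append 1 -> log_len=4
Op 5: F0 acks idx 4 -> match: F0=4 F1=1 F2=0; commitIndex=1
Op 6: F2 acks idx 4 -> match: F0=4 F1=1 F2=4; commitIndex=4
Op 7: append 2 -> log_len=6
Op 8: append 1 -> log_len=7
Op 9: F1 acks idx 6 -> match: F0=4 F1=6 F2=4; commitIndex=4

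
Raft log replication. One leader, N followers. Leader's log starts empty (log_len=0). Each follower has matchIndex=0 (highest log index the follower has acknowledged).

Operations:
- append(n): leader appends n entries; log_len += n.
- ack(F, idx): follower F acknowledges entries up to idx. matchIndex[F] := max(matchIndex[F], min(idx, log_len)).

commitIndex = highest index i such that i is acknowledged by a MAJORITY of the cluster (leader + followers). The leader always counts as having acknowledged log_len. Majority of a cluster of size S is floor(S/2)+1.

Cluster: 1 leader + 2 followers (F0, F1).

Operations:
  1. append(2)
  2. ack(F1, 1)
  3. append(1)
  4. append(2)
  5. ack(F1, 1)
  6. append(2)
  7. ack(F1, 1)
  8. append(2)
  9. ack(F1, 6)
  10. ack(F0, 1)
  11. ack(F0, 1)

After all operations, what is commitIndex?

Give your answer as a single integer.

Op 1: append 2 -> log_len=2
Op 2: F1 acks idx 1 -> match: F0=0 F1=1; commitIndex=1
Op 3: append 1 -> log_len=3
Op 4: append 2 -> log_len=5
Op 5: F1 acks idx 1 -> match: F0=0 F1=1; commitIndex=1
Op 6: append 2 -> log_len=7
Op 7: F1 acks idx 1 -> match: F0=0 F1=1; commitIndex=1
Op 8: append 2 -> log_len=9
Op 9: F1 acks idx 6 -> match: F0=0 F1=6; commitIndex=6
Op 10: F0 acks idx 1 -> match: F0=1 F1=6; commitIndex=6
Op 11: F0 acks idx 1 -> match: F0=1 F1=6; commitIndex=6

Answer: 6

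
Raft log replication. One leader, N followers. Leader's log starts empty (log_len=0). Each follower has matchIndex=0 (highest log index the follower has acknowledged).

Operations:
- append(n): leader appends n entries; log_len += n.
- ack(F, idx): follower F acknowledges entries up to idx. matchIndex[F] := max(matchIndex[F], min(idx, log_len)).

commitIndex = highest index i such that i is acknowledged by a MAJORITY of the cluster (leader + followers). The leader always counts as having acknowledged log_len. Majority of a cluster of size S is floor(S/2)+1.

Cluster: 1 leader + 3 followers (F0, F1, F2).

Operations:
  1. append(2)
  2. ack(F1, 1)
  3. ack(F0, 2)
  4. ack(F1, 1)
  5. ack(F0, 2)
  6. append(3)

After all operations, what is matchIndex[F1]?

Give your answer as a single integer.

Op 1: append 2 -> log_len=2
Op 2: F1 acks idx 1 -> match: F0=0 F1=1 F2=0; commitIndex=0
Op 3: F0 acks idx 2 -> match: F0=2 F1=1 F2=0; commitIndex=1
Op 4: F1 acks idx 1 -> match: F0=2 F1=1 F2=0; commitIndex=1
Op 5: F0 acks idx 2 -> match: F0=2 F1=1 F2=0; commitIndex=1
Op 6: append 3 -> log_len=5

Answer: 1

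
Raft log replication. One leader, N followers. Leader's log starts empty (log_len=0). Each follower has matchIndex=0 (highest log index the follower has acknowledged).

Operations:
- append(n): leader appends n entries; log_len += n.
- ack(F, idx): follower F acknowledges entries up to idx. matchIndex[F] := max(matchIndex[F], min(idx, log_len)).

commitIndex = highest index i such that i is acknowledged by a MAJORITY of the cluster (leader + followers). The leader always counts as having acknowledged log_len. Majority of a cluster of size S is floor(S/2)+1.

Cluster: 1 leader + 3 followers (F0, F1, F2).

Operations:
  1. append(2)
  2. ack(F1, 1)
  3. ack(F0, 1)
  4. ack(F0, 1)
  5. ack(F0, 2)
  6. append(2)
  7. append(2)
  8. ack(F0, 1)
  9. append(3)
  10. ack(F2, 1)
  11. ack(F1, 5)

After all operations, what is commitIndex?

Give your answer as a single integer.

Op 1: append 2 -> log_len=2
Op 2: F1 acks idx 1 -> match: F0=0 F1=1 F2=0; commitIndex=0
Op 3: F0 acks idx 1 -> match: F0=1 F1=1 F2=0; commitIndex=1
Op 4: F0 acks idx 1 -> match: F0=1 F1=1 F2=0; commitIndex=1
Op 5: F0 acks idx 2 -> match: F0=2 F1=1 F2=0; commitIndex=1
Op 6: append 2 -> log_len=4
Op 7: append 2 -> log_len=6
Op 8: F0 acks idx 1 -> match: F0=2 F1=1 F2=0; commitIndex=1
Op 9: append 3 -> log_len=9
Op 10: F2 acks idx 1 -> match: F0=2 F1=1 F2=1; commitIndex=1
Op 11: F1 acks idx 5 -> match: F0=2 F1=5 F2=1; commitIndex=2

Answer: 2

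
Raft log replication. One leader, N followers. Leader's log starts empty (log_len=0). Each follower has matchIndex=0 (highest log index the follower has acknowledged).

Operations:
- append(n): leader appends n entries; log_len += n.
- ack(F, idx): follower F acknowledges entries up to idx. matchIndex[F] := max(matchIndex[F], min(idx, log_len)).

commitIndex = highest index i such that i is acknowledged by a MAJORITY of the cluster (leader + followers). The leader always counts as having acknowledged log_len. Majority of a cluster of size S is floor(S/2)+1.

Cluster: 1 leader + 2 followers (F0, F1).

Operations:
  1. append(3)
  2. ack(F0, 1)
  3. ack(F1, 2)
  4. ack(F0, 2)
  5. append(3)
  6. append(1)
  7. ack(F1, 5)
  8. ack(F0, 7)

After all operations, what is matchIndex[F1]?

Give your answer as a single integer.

Answer: 5

Derivation:
Op 1: append 3 -> log_len=3
Op 2: F0 acks idx 1 -> match: F0=1 F1=0; commitIndex=1
Op 3: F1 acks idx 2 -> match: F0=1 F1=2; commitIndex=2
Op 4: F0 acks idx 2 -> match: F0=2 F1=2; commitIndex=2
Op 5: append 3 -> log_len=6
Op 6: append 1 -> log_len=7
Op 7: F1 acks idx 5 -> match: F0=2 F1=5; commitIndex=5
Op 8: F0 acks idx 7 -> match: F0=7 F1=5; commitIndex=7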